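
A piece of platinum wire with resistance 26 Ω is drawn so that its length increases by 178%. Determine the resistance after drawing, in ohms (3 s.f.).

201 Ω

k = 1 + 178/100 = 2.78; volume constant ⇒ A' = A/k, so R' = k²R.
R' = 7.728 × 26 = 201 Ω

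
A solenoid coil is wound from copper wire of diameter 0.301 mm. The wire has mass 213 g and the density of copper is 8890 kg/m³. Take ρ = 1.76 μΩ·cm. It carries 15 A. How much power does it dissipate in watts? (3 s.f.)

18700 W

ρ = 1.76 μΩ·cm = 1.76×10^-8 Ω·m
A = π(d/2)² = π(1.5050e-04 m)² = 7.1158e-08 m²
L = m/(density·A) = 0.213/(8890×7.1158e-08) = 336.7 m
R = ρL/A = (1.76×10^-8)(336.7)/(7.1158e-08) = 83.28 Ω
P = I²R = (15)² × 83.28 = 18700 W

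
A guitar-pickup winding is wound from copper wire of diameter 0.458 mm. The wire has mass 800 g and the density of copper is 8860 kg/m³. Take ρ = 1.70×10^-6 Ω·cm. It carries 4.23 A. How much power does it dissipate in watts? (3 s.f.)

ρ = 1.70×10^-6 Ω·cm = 1.70×10^-8 Ω·m
A = π(d/2)² = π(2.2900e-04 m)² = 1.6475e-07 m²
L = m/(density·A) = 0.8/(8860×1.6475e-07) = 548.1 m
R = ρL/A = (1.70×10^-8)(548.1)/(1.6475e-07) = 56.55 Ω
P = I²R = (4.23)² × 56.55 = 1010 W

1010 W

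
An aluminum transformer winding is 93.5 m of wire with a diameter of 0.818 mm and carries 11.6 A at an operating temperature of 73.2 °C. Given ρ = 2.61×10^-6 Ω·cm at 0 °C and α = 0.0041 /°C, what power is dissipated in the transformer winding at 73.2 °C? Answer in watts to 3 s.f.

812 W

ρ = 2.61×10^-6 Ω·cm = 2.61×10^-8 Ω·m
A = π(d/2)² = π(4.0900e-04 m)² = 5.255e-07 m²
R₍0₎ = ρL/A = (2.61×10^-8)(93.5)/(5.255e-07) = 4.644 Ω
R₍73.2₎ = R₍0₎(1 + αΔT) = 4.644 × (1 + 0.0041×73.2) = 6.037 Ω
P = I²R = (11.6)² × 6.037 = 812 W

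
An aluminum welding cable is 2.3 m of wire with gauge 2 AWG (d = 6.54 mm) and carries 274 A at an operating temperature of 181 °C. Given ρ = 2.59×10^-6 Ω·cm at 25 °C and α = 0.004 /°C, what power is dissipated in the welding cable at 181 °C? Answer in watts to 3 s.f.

216 W

ρ = 2.59×10^-6 Ω·cm = 2.59×10^-8 Ω·m
A = π(6.54/2 mm)² = π(3.2700e-03 m)² = 3.359e-05 m²
R₍25₎ = ρL/A = (2.59×10^-8)(2.3)/(3.359e-05) = 0.001773 Ω
R₍181₎ = R₍25₎(1 + αΔT) = 0.001773 × (1 + 0.004×156) = 0.00288 Ω
P = I²R = (274)² × 0.00288 = 216 W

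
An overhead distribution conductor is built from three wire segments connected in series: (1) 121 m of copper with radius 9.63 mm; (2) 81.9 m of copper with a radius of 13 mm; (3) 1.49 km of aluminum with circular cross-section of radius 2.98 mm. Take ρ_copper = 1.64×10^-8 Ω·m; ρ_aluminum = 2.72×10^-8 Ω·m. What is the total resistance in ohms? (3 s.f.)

Seg 1: A = πr² = π(9.6300e-03 m)² = 2.913e-04 m²
R_1 = (1.64×10^-8)(121)/(2.913e-04) = 0.006811 Ω
Seg 2: A = πr² = π(1.3000e-02 m)² = 5.309e-04 m²
R_2 = (1.64×10^-8)(81.9)/(5.309e-04) = 0.00253 Ω
Seg 3: A = πr² = π(2.9800e-03 m)² = 2.790e-05 m²
R_3 = (2.72×10^-8)(1490)/(2.790e-05) = 1.453 Ω
R_total = R_1 + R_2 + R_3 = 1.46 Ω

1.46 Ω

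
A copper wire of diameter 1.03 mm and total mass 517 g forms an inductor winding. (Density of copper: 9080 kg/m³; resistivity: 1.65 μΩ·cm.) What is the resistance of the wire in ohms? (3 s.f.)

ρ = 1.65 μΩ·cm = 1.65×10^-8 Ω·m
A = π(d/2)² = π(5.1500e-04 m)² = 8.3323e-07 m²
L = m/(density·A) = 0.517/(9080×8.3323e-07) = 68.33 m
R = ρL/A = (1.65×10^-8)(68.33)/(8.3323e-07) = 1.35 Ω

1.35 Ω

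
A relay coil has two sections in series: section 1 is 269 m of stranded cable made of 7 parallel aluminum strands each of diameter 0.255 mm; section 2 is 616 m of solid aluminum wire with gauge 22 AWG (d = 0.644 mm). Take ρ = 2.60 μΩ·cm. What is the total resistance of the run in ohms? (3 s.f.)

ρ = 2.60 μΩ·cm = 2.60×10^-8 Ω·m
Section 1: A_strand = π(1.2750e-04)² = 5.107e-08 m²; R₁ = ρL/(N·A_s) = (2.60×10^-8)(269)/(7×5.107e-08) = 19.56 Ω
Section 2: A = π(0.644/2 mm)² = π(3.2200e-04 m)² = 3.257e-07 m²
R₂ = (2.60×10^-8)(616)/(3.257e-07) = 49.17 Ω
R = R₁ + R₂ = 68.7 Ω

68.7 Ω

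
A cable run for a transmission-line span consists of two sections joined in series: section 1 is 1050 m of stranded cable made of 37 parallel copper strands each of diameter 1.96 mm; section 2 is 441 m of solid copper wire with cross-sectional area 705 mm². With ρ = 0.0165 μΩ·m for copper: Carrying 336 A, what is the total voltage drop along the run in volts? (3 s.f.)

ρ = 0.0165 μΩ·m = 1.65×10^-8 Ω·m
Section 1: A_strand = π(9.8000e-04)² = 3.017e-06 m²; R₁ = ρL/(N·A_s) = (1.65×10^-8)(1050)/(37×3.017e-06) = 0.1552 Ω
Section 2: A = 705 mm² = 7.050e-04 m²
R₂ = (1.65×10^-8)(441)/(7.050e-04) = 0.01032 Ω
R = R₁ + R₂ = 0.1655 Ω
V = IR = 336 × 0.1655 = 55.6 V

55.6 V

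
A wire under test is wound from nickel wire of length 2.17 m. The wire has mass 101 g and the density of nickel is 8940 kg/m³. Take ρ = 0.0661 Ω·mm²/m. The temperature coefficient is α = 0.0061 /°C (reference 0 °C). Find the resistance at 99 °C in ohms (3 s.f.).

0.0442 Ω

ρ = 0.0661 Ω·mm²/m = 6.61×10^-8 Ω·m
A = m/(density·L) = 0.101/(8940×2.17) = 5.2062e-06 m²
R = ρL/A = (6.61×10^-8)(2.17)/(5.2062e-06) = 0.02755 Ω
R(99 °C) = 0.02755 × (1 + 0.0061×99) = 0.0442 Ω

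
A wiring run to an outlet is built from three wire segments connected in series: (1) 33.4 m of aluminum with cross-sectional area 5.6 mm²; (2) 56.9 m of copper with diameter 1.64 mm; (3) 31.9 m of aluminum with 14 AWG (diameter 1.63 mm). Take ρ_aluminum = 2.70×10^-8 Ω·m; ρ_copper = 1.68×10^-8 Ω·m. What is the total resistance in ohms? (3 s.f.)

Seg 1: A = 5.6 mm² = 5.600e-06 m²
R_1 = (2.70×10^-8)(33.4)/(5.600e-06) = 0.161 Ω
Seg 2: A = π(d/2)² = π(8.2000e-04 m)² = 2.112e-06 m²
R_2 = (1.68×10^-8)(56.9)/(2.112e-06) = 0.4525 Ω
Seg 3: A = π(1.63/2 mm)² = π(8.1500e-04 m)² = 2.087e-06 m²
R_3 = (2.70×10^-8)(31.9)/(2.087e-06) = 0.4128 Ω
R_total = R_1 + R_2 + R_3 = 1.03 Ω

1.03 Ω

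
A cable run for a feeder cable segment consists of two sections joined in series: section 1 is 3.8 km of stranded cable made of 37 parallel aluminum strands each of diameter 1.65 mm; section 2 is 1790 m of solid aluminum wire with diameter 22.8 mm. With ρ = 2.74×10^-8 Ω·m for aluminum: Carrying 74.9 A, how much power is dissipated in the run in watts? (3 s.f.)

8060 W

Section 1: A_strand = π(8.2500e-04)² = 2.138e-06 m²; R₁ = ρL/(N·A_s) = (2.74×10^-8)(3800)/(37×2.138e-06) = 1.316 Ω
Section 2: A = π(d/2)² = π(1.1400e-02 m)² = 4.083e-04 m²
R₂ = (2.74×10^-8)(1790)/(4.083e-04) = 0.1201 Ω
R = R₁ + R₂ = 1.436 Ω
P = I²R = (74.9)² × 1.436 = 8060 W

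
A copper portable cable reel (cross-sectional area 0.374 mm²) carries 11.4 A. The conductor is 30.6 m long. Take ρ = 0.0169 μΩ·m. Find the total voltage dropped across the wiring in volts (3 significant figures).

15.8 V

ρ = 0.0169 μΩ·m = 1.69×10^-8 Ω·m
A = 0.374 mm² = 3.740e-07 m²
R = ρL/A = (1.69×10^-8)(30.6)/(3.740e-07) = 1.383 Ω
V = IR = 11.4 × 1.383 = 15.8 V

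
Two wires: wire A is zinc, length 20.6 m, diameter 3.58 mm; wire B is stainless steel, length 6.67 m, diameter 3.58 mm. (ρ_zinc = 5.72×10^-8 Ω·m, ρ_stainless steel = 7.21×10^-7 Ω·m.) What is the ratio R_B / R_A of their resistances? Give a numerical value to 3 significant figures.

4.08

R ∝ ρL/d², so R_B/R_A = (ρ_B/ρ_A) × (L_B/L_A)
= (7.21×10^-7/5.72×10^-8) × (6.67/20.6) = 4.08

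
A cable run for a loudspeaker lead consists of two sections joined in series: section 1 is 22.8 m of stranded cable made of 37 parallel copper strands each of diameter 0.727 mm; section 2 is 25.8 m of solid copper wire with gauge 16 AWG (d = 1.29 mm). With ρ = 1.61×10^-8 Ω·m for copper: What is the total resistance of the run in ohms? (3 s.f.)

0.342 Ω

Section 1: A_strand = π(3.6350e-04)² = 4.151e-07 m²; R₁ = ρL/(N·A_s) = (1.61×10^-8)(22.8)/(37×4.151e-07) = 0.0239 Ω
Section 2: A = π(1.29/2 mm)² = π(6.4500e-04 m)² = 1.307e-06 m²
R₂ = (1.61×10^-8)(25.8)/(1.307e-06) = 0.3178 Ω
R = R₁ + R₂ = 0.342 Ω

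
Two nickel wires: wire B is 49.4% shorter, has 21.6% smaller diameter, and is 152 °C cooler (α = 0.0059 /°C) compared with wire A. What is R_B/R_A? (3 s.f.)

0.0850

R ∝ ρL/d² with ρ ∝ (1+αΔT), so R_B/R_A = (1 − 49.4/100) × (1 − 21.6/100)⁻² × (1 − 0.0059×152)
= 0.506 × 1.627 × 0.1032 = 0.0850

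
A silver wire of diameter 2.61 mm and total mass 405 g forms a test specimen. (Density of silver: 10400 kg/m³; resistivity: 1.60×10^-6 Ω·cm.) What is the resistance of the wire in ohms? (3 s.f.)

ρ = 1.60×10^-6 Ω·cm = 1.60×10^-8 Ω·m
A = π(d/2)² = π(1.3050e-03 m)² = 5.3502e-06 m²
L = m/(density·A) = 0.405/(10400×5.3502e-06) = 7.279 m
R = ρL/A = (1.60×10^-8)(7.279)/(5.3502e-06) = 0.0218 Ω

0.0218 Ω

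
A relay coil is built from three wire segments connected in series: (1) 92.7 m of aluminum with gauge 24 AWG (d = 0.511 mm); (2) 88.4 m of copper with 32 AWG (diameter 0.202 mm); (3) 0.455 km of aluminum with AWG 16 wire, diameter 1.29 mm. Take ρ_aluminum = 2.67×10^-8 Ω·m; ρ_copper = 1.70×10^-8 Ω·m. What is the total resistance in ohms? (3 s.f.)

Seg 1: A = π(0.511/2 mm)² = π(2.5550e-04 m)² = 2.051e-07 m²
R_1 = (2.67×10^-8)(92.7)/(2.051e-07) = 12.07 Ω
Seg 2: A = π(0.202/2 mm)² = π(1.0100e-04 m)² = 3.205e-08 m²
R_2 = (1.70×10^-8)(88.4)/(3.205e-08) = 46.89 Ω
Seg 3: A = π(1.29/2 mm)² = π(6.4500e-04 m)² = 1.307e-06 m²
R_3 = (2.67×10^-8)(455)/(1.307e-06) = 9.295 Ω
R_total = R_1 + R_2 + R_3 = 68.3 Ω

68.3 Ω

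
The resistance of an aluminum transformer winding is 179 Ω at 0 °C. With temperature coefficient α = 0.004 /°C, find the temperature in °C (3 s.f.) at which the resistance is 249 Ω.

97.8 °C

R = R₀(1 + α(T − T₀)) ⇒ T = T₀ + (R/R₀ − 1)/α
T = 0 + (249/179 − 1)/0.004 = 0 + (0.3911)/0.004 = 97.8 °C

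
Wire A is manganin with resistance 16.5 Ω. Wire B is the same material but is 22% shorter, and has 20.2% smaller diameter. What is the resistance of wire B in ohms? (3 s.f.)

20.2 Ω

R ∝ L/d², so R_B/R_A = (1 − 22/100) × (1 − 20.2/100)⁻²
= 0.78 × 1.57 = 1.225
R_B = 1.225 × 16.5 = 20.2 Ω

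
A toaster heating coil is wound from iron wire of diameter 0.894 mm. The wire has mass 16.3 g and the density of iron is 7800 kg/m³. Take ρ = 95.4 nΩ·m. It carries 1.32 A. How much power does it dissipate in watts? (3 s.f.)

ρ = 95.4 nΩ·m = 9.54×10^-8 Ω·m
A = π(d/2)² = π(4.4700e-04 m)² = 6.2772e-07 m²
L = m/(density·A) = 0.0163/(7800×6.2772e-07) = 3.329 m
R = ρL/A = (9.54×10^-8)(3.329)/(6.2772e-07) = 0.506 Ω
P = I²R = (1.32)² × 0.506 = 0.882 W

0.882 W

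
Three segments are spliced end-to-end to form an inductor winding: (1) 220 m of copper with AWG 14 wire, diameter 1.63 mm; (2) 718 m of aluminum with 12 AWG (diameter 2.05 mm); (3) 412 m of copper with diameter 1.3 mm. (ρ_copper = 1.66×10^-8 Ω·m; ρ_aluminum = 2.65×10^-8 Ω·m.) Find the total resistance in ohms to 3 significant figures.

Seg 1: A = π(1.63/2 mm)² = π(8.1500e-04 m)² = 2.087e-06 m²
R_1 = (1.66×10^-8)(220)/(2.087e-06) = 1.75 Ω
Seg 2: A = π(2.05/2 mm)² = π(1.0250e-03 m)² = 3.301e-06 m²
R_2 = (2.65×10^-8)(718)/(3.301e-06) = 5.765 Ω
Seg 3: A = π(d/2)² = π(6.5000e-04 m)² = 1.327e-06 m²
R_3 = (1.66×10^-8)(412)/(1.327e-06) = 5.153 Ω
R_total = R_1 + R_2 + R_3 = 12.7 Ω

12.7 Ω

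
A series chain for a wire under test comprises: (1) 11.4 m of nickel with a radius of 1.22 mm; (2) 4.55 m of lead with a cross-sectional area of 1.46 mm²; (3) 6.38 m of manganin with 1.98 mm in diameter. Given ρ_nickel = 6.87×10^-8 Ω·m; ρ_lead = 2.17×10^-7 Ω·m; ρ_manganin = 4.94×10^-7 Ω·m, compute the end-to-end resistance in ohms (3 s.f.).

1.87 Ω

Seg 1: A = πr² = π(1.2200e-03 m)² = 4.676e-06 m²
R_1 = (6.87×10^-8)(11.4)/(4.676e-06) = 0.1675 Ω
Seg 2: A = 1.46 mm² = 1.460e-06 m²
R_2 = (2.17×10^-7)(4.55)/(1.460e-06) = 0.6763 Ω
Seg 3: A = π(d/2)² = π(9.9000e-04 m)² = 3.079e-06 m²
R_3 = (4.94×10^-7)(6.38)/(3.079e-06) = 1.024 Ω
R_total = R_1 + R_2 + R_3 = 1.87 Ω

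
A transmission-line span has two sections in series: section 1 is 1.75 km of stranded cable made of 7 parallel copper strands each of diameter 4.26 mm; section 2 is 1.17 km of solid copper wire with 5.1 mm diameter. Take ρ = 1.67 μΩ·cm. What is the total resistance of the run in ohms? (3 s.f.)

ρ = 1.67 μΩ·cm = 1.67×10^-8 Ω·m
Section 1: A_strand = π(2.1300e-03)² = 1.425e-05 m²; R₁ = ρL/(N·A_s) = (1.67×10^-8)(1750)/(7×1.425e-05) = 0.2929 Ω
Section 2: A = π(d/2)² = π(2.5500e-03 m)² = 2.043e-05 m²
R₂ = (1.67×10^-8)(1170)/(2.043e-05) = 0.9565 Ω
R = R₁ + R₂ = 1.25 Ω

1.25 Ω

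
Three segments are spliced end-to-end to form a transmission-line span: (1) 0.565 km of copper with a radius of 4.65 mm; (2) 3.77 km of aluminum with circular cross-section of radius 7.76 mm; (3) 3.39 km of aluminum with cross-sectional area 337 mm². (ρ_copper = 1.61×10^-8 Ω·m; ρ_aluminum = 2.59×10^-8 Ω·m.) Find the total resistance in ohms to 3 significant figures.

0.911 Ω

Seg 1: A = πr² = π(4.6500e-03 m)² = 6.793e-05 m²
R_1 = (1.61×10^-8)(565)/(6.793e-05) = 0.1339 Ω
Seg 2: A = πr² = π(7.7600e-03 m)² = 1.892e-04 m²
R_2 = (2.59×10^-8)(3770)/(1.892e-04) = 0.5161 Ω
Seg 3: A = 337 mm² = 3.370e-04 m²
R_3 = (2.59×10^-8)(3390)/(3.370e-04) = 0.2605 Ω
R_total = R_1 + R_2 + R_3 = 0.911 Ω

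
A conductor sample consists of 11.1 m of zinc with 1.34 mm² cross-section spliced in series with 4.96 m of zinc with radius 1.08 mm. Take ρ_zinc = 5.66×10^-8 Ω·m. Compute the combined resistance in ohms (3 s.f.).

Segment 1: A = 1.34 mm² = 1.340e-06 m²
R₁ = ρL/A = (5.66×10^-8)(11.1)/(1.340e-06) = 0.4689 Ω
Segment 2: A = πr² = π(1.0800e-03 m)² = 3.664e-06 m²
R₂ = (5.66×10^-8)(4.96)/(3.664e-06) = 0.07661 Ω
R = R₁ + R₂ = 0.545 Ω

0.545 Ω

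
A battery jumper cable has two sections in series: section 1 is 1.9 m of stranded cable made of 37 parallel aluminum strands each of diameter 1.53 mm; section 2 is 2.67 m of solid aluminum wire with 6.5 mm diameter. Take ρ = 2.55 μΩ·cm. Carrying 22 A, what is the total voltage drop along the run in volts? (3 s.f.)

ρ = 2.55 μΩ·cm = 2.55×10^-8 Ω·m
Section 1: A_strand = π(7.6500e-04)² = 1.839e-06 m²; R₁ = ρL/(N·A_s) = (2.55×10^-8)(1.9)/(37×1.839e-06) = 7.122×10^-4 Ω
Section 2: A = π(d/2)² = π(3.2500e-03 m)² = 3.318e-05 m²
R₂ = (2.55×10^-8)(2.67)/(3.318e-05) = 0.002052 Ω
R = R₁ + R₂ = 0.002764 Ω
V = IR = 22 × 0.002764 = 0.0608 V

0.0608 V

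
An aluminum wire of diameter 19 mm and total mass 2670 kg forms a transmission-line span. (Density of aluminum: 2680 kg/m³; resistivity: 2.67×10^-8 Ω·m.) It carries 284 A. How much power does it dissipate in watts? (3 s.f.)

A = π(d/2)² = π(9.5000e-03 m)² = 2.8353e-04 m²
L = m/(density·A) = 2670/(2680×2.8353e-04) = 3514 m
R = ρL/A = (2.67×10^-8)(3514)/(2.8353e-04) = 0.3309 Ω
P = I²R = (284)² × 0.3309 = 26700 W

26700 W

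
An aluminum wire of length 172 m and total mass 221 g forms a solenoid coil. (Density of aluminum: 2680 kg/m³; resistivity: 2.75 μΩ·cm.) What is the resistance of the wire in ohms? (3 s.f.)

ρ = 2.75 μΩ·cm = 2.75×10^-8 Ω·m
A = m/(density·L) = 0.221/(2680×172) = 4.7943e-07 m²
R = ρL/A = (2.75×10^-8)(172)/(4.7943e-07) = 9.87 Ω

9.87 Ω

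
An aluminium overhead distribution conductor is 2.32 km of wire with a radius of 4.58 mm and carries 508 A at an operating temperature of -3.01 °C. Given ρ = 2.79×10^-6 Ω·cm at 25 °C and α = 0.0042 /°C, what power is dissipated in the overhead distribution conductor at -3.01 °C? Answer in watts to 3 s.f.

ρ = 2.79×10^-6 Ω·cm = 2.79×10^-8 Ω·m
A = πr² = π(4.5800e-03 m)² = 6.590e-05 m²
R₍25₎ = ρL/A = (2.79×10^-8)(2320)/(6.590e-05) = 0.9822 Ω
R₍-3.01₎ = R₍25₎(1 + αΔT) = 0.9822 × (1 + 0.0042×-28) = 0.8667 Ω
P = I²R = (508)² × 0.8667 = 2.24×10^5 W

2.24×10^5 W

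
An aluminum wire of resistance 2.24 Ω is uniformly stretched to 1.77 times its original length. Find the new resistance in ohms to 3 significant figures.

7.02 Ω

Volume constant ⇒ A' = A/k with k = 1.77. R' = ρ(kL)/(A/k) = k²R.
R' = 3.133 × 2.24 = 7.02 Ω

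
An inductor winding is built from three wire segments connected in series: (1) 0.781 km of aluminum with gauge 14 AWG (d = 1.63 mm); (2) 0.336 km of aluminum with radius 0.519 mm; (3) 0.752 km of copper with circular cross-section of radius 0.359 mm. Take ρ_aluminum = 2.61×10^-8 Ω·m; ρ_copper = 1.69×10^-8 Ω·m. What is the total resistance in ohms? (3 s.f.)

51.5 Ω

Seg 1: A = π(1.63/2 mm)² = π(8.1500e-04 m)² = 2.087e-06 m²
R_1 = (2.61×10^-8)(781)/(2.087e-06) = 9.768 Ω
Seg 2: A = πr² = π(5.1900e-04 m)² = 8.462e-07 m²
R_2 = (2.61×10^-8)(336)/(8.462e-07) = 10.36 Ω
Seg 3: A = πr² = π(3.5900e-04 m)² = 4.049e-07 m²
R_3 = (1.69×10^-8)(752)/(4.049e-07) = 31.39 Ω
R_total = R_1 + R_2 + R_3 = 51.5 Ω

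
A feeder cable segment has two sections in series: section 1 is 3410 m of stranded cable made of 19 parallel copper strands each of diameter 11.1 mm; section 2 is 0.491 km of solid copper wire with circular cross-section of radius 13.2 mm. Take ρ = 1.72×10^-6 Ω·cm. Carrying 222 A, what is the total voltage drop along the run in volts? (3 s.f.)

10.5 V

ρ = 1.72×10^-6 Ω·cm = 1.72×10^-8 Ω·m
Section 1: A_strand = π(5.5500e-03)² = 9.677e-05 m²; R₁ = ρL/(N·A_s) = (1.72×10^-8)(3410)/(19×9.677e-05) = 0.0319 Ω
Section 2: A = πr² = π(1.3200e-02 m)² = 5.474e-04 m²
R₂ = (1.72×10^-8)(491)/(5.474e-04) = 0.01543 Ω
R = R₁ + R₂ = 0.04733 Ω
V = IR = 222 × 0.04733 = 10.5 V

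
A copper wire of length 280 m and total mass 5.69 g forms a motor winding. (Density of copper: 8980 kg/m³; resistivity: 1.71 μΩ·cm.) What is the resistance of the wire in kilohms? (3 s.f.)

ρ = 1.71 μΩ·cm = 1.71×10^-8 Ω·m
A = m/(density·L) = 0.00569/(8980×280) = 2.2630e-09 m²
R = ρL/A = (1.71×10^-8)(280)/(2.2630e-09) = 2.12 kΩ

2.12 kΩ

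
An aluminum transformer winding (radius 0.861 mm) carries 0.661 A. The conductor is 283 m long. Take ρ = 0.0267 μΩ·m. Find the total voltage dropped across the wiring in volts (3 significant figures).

ρ = 0.0267 μΩ·m = 2.67×10^-8 Ω·m
A = πr² = π(8.6100e-04 m)² = 2.329e-06 m²
R = ρL/A = (2.67×10^-8)(283)/(2.329e-06) = 3.244 Ω
V = IR = 0.661 × 3.244 = 2.14 V

2.14 V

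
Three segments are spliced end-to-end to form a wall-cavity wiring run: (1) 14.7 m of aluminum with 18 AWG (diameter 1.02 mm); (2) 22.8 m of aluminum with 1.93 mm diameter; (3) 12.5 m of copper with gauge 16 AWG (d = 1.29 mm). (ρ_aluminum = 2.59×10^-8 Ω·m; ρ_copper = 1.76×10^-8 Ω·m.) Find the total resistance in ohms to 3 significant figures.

Seg 1: A = π(1.02/2 mm)² = π(5.1000e-04 m)² = 8.171e-07 m²
R_1 = (2.59×10^-8)(14.7)/(8.171e-07) = 0.4659 Ω
Seg 2: A = π(d/2)² = π(9.6500e-04 m)² = 2.926e-06 m²
R_2 = (2.59×10^-8)(22.8)/(2.926e-06) = 0.2019 Ω
Seg 3: A = π(1.29/2 mm)² = π(6.4500e-04 m)² = 1.307e-06 m²
R_3 = (1.76×10^-8)(12.5)/(1.307e-06) = 0.1683 Ω
R_total = R_1 + R_2 + R_3 = 0.836 Ω

0.836 Ω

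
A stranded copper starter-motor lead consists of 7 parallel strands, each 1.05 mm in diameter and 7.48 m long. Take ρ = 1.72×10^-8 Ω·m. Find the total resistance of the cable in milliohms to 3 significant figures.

21.2 mΩ

A_strand = π(5.2500e-04 m)² = 8.659e-07 m²
R_strand = ρL/A = (1.72×10^-8)(7.48)/(8.659e-07) = 0.1486 Ω
R_total = R_strand/N = 0.1486/7 = 21.2 mΩ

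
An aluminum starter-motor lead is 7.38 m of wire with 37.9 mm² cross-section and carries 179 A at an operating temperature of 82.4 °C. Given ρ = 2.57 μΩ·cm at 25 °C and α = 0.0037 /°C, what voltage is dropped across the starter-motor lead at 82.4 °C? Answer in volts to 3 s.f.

1.09 V

ρ = 2.57 μΩ·cm = 2.57×10^-8 Ω·m
A = 37.9 mm² = 3.790e-05 m²
R₍25₎ = ρL/A = (2.57×10^-8)(7.38)/(3.790e-05) = 0.005004 Ω
R₍82.4₎ = R₍25₎(1 + αΔT) = 0.005004 × (1 + 0.0037×57.4) = 0.006067 Ω
V = IR = 179 × 0.006067 = 1.09 V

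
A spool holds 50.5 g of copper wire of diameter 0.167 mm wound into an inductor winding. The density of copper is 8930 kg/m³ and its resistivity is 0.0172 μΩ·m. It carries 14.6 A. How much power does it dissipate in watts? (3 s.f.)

43200 W

ρ = 0.0172 μΩ·m = 1.72×10^-8 Ω·m
A = π(d/2)² = π(8.3500e-05 m)² = 2.1904e-08 m²
L = m/(density·A) = 0.0505/(8930×2.1904e-08) = 258.2 m
R = ρL/A = (1.72×10^-8)(258.2)/(2.1904e-08) = 202.7 Ω
P = I²R = (14.6)² × 202.7 = 43200 W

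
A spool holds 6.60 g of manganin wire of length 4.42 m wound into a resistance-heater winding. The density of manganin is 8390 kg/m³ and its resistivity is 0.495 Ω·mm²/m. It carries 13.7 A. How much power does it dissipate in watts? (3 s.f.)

ρ = 0.495 Ω·mm²/m = 4.95×10^-7 Ω·m
A = m/(density·L) = 0.0066/(8390×4.42) = 1.7798e-07 m²
R = ρL/A = (4.95×10^-7)(4.42)/(1.7798e-07) = 12.29 Ω
P = I²R = (13.7)² × 12.29 = 2310 W

2310 W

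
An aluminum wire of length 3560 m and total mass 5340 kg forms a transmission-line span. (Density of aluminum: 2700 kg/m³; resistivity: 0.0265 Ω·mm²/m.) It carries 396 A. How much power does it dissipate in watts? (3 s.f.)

ρ = 0.0265 Ω·mm²/m = 2.65×10^-8 Ω·m
A = m/(density·L) = 5340/(2700×3560) = 5.5556e-04 m²
R = ρL/A = (2.65×10^-8)(3560)/(5.5556e-04) = 0.1698 Ω
P = I²R = (396)² × 0.1698 = 26600 W

26600 W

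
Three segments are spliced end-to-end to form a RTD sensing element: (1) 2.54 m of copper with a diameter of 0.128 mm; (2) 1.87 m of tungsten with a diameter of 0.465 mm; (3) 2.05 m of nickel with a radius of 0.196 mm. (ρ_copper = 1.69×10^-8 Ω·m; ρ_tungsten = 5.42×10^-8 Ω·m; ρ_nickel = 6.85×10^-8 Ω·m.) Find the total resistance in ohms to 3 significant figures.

5.10 Ω

Seg 1: A = π(d/2)² = π(6.4000e-05 m)² = 1.287e-08 m²
R_1 = (1.69×10^-8)(2.54)/(1.287e-08) = 3.336 Ω
Seg 2: A = π(d/2)² = π(2.3250e-04 m)² = 1.698e-07 m²
R_2 = (5.42×10^-8)(1.87)/(1.698e-07) = 0.5968 Ω
Seg 3: A = πr² = π(1.9600e-04 m)² = 1.207e-07 m²
R_3 = (6.85×10^-8)(2.05)/(1.207e-07) = 1.164 Ω
R_total = R_1 + R_2 + R_3 = 5.10 Ω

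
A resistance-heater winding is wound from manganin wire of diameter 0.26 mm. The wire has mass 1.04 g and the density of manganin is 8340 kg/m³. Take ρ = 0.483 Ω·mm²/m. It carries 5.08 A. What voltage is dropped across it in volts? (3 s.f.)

ρ = 0.483 Ω·mm²/m = 4.83×10^-7 Ω·m
A = π(d/2)² = π(1.3000e-04 m)² = 5.3093e-08 m²
L = m/(density·A) = 0.00104/(8340×5.3093e-08) = 2.349 m
R = ρL/A = (4.83×10^-7)(2.349)/(5.3093e-08) = 21.37 Ω
V = IR = 5.08 × 21.37 = 109 V

109 V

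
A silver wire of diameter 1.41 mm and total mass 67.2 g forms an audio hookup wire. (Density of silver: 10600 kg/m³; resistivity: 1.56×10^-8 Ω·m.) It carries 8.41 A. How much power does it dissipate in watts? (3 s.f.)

2.87 W

A = π(d/2)² = π(7.0500e-04 m)² = 1.5615e-06 m²
L = m/(density·A) = 0.0672/(10600×1.5615e-06) = 4.06 m
R = ρL/A = (1.56×10^-8)(4.06)/(1.5615e-06) = 0.04056 Ω
P = I²R = (8.41)² × 0.04056 = 2.87 W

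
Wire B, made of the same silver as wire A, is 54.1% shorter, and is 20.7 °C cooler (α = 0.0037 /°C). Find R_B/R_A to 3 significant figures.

0.424

R ∝ ρL/d² with ρ ∝ (1+αΔT), so R_B/R_A = (1 − 54.1/100) × (1 − 0.0037×20.7)
= 0.459 × 0.9234 = 0.424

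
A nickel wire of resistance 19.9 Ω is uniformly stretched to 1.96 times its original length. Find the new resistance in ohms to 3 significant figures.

Volume constant ⇒ A' = A/k with k = 1.96. R' = ρ(kL)/(A/k) = k²R.
R' = 3.842 × 19.9 = 76.4 Ω

76.4 Ω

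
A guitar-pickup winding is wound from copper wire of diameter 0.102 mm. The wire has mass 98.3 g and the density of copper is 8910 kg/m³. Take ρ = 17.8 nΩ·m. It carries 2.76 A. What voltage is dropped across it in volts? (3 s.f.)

8120 V

ρ = 17.8 nΩ·m = 1.78×10^-8 Ω·m
A = π(d/2)² = π(5.1000e-05 m)² = 8.1713e-09 m²
L = m/(density·A) = 0.0983/(8910×8.1713e-09) = 1350 m
R = ρL/A = (1.78×10^-8)(1350)/(8.1713e-09) = 2941 Ω
V = IR = 2.76 × 2941 = 8120 V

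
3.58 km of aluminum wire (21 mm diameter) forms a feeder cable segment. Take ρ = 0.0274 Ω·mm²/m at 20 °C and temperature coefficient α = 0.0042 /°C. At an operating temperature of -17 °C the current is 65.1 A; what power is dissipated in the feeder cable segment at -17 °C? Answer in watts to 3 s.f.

ρ = 0.0274 Ω·mm²/m = 2.74×10^-8 Ω·m
A = π(d/2)² = π(1.0500e-02 m)² = 3.464e-04 m²
R₍20₎ = ρL/A = (2.74×10^-8)(3580)/(3.464e-04) = 0.2832 Ω
R₍-17₎ = R₍20₎(1 + αΔT) = 0.2832 × (1 + 0.0042×-37) = 0.2392 Ω
P = I²R = (65.1)² × 0.2392 = 1010 W

1010 W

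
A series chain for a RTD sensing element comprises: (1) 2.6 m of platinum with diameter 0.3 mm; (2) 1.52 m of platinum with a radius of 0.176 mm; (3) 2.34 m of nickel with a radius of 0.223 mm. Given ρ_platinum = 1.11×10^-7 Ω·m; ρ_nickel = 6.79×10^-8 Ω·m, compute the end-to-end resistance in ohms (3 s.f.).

Seg 1: A = π(d/2)² = π(1.5000e-04 m)² = 7.069e-08 m²
R_1 = (1.11×10^-7)(2.6)/(7.069e-08) = 4.083 Ω
Seg 2: A = πr² = π(1.7600e-04 m)² = 9.731e-08 m²
R_2 = (1.11×10^-7)(1.52)/(9.731e-08) = 1.734 Ω
Seg 3: A = πr² = π(2.2300e-04 m)² = 1.562e-07 m²
R_3 = (6.79×10^-8)(2.34)/(1.562e-07) = 1.017 Ω
R_total = R_1 + R_2 + R_3 = 6.83 Ω

6.83 Ω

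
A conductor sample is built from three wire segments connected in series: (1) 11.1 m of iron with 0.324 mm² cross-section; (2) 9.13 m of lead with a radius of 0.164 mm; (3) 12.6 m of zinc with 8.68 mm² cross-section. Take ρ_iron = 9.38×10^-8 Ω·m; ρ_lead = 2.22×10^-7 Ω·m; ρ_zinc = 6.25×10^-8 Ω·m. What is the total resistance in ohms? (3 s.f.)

Seg 1: A = 0.324 mm² = 3.240e-07 m²
R_1 = (9.38×10^-8)(11.1)/(3.240e-07) = 3.214 Ω
Seg 2: A = πr² = π(1.6400e-04 m)² = 8.450e-08 m²
R_2 = (2.22×10^-7)(9.13)/(8.450e-08) = 23.99 Ω
Seg 3: A = 8.68 mm² = 8.680e-06 m²
R_3 = (6.25×10^-8)(12.6)/(8.680e-06) = 0.09073 Ω
R_total = R_1 + R_2 + R_3 = 27.3 Ω

27.3 Ω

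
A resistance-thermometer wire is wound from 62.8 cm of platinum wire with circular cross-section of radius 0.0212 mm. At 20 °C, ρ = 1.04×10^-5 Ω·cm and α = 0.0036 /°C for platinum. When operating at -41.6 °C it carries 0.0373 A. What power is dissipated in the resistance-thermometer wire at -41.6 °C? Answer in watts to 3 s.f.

0.0501 W

ρ = 1.04×10^-5 Ω·cm = 1.04×10^-7 Ω·m
A = πr² = π(2.1200e-05 m)² = 1.412e-09 m²
R₍20₎ = ρL/A = (1.04×10^-7)(0.628)/(1.412e-09) = 46.26 Ω
R₍-41.6₎ = R₍20₎(1 + αΔT) = 46.26 × (1 + 0.0036×-61.6) = 36 Ω
P = I²R = (0.0373)² × 36 = 0.0501 W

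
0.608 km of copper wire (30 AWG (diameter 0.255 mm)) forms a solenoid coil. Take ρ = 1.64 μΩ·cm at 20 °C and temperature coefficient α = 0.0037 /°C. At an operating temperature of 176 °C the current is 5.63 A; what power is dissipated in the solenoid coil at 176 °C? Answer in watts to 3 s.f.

9760 W

ρ = 1.64 μΩ·cm = 1.64×10^-8 Ω·m
A = π(0.255/2 mm)² = π(1.2750e-04 m)² = 5.107e-08 m²
R₍20₎ = ρL/A = (1.64×10^-8)(608)/(5.107e-08) = 195.2 Ω
R₍176₎ = R₍20₎(1 + αΔT) = 195.2 × (1 + 0.0037×156) = 307.9 Ω
P = I²R = (5.63)² × 307.9 = 9760 W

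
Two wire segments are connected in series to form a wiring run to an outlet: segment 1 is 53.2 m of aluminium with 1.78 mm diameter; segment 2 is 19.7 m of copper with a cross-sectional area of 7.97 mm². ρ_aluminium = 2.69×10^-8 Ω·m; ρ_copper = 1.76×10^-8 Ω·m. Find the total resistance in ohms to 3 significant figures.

Segment 1: A = π(d/2)² = π(8.9000e-04 m)² = 2.488e-06 m²
R₁ = ρL/A = (2.69×10^-8)(53.2)/(2.488e-06) = 0.5751 Ω
Segment 2: A = 7.97 mm² = 7.970e-06 m²
R₂ = (1.76×10^-8)(19.7)/(7.970e-06) = 0.0435 Ω
R = R₁ + R₂ = 0.619 Ω

0.619 Ω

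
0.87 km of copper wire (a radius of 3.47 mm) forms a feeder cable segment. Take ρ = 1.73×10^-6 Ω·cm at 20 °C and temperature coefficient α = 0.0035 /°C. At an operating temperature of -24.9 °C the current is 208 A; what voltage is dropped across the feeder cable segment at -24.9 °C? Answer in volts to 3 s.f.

69.8 V

ρ = 1.73×10^-6 Ω·cm = 1.73×10^-8 Ω·m
A = πr² = π(3.4700e-03 m)² = 3.783e-05 m²
R₍20₎ = ρL/A = (1.73×10^-8)(870)/(3.783e-05) = 0.3979 Ω
R₍-24.9₎ = R₍20₎(1 + αΔT) = 0.3979 × (1 + 0.0035×-44.9) = 0.3354 Ω
V = IR = 208 × 0.3354 = 69.8 V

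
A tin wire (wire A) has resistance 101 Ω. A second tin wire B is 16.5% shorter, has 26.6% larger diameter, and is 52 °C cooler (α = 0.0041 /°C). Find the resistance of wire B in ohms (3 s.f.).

41.4 Ω

R ∝ ρL/d² with ρ ∝ (1+αΔT), so R_B/R_A = (1 − 16.5/100) × (1 + 26.6/100)⁻² × (1 − 0.0041×52)
= 0.835 × 0.6239 × 0.7868 = 0.4099
R_B = 0.4099 × 101 = 41.4 Ω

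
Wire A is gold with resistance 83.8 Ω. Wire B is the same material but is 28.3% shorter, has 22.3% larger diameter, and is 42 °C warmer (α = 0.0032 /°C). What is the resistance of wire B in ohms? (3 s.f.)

R ∝ ρL/d² with ρ ∝ (1+αΔT), so R_B/R_A = (1 − 28.3/100) × (1 + 22.3/100)⁻² × (1 + 0.0032×42)
= 0.717 × 0.6686 × 1.134 = 0.5438
R_B = 0.5438 × 83.8 = 45.6 Ω

45.6 Ω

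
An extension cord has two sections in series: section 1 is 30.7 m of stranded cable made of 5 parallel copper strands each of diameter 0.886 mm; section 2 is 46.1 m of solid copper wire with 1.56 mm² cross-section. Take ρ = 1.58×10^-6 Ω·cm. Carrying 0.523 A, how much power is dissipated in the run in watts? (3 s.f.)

0.171 W

ρ = 1.58×10^-6 Ω·cm = 1.58×10^-8 Ω·m
Section 1: A_strand = π(4.4300e-04)² = 6.165e-07 m²; R₁ = ρL/(N·A_s) = (1.58×10^-8)(30.7)/(5×6.165e-07) = 0.1574 Ω
Section 2: A = 1.56 mm² = 1.560e-06 m²
R₂ = (1.58×10^-8)(46.1)/(1.560e-06) = 0.4669 Ω
R = R₁ + R₂ = 0.6243 Ω
P = I²R = (0.523)² × 0.6243 = 0.171 W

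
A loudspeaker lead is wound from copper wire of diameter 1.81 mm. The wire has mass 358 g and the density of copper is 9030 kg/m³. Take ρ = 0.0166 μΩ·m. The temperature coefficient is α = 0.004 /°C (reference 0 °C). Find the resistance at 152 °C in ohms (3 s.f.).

ρ = 0.0166 μΩ·m = 1.66×10^-8 Ω·m
A = π(d/2)² = π(9.0500e-04 m)² = 2.5730e-06 m²
L = m/(density·A) = 0.358/(9030×2.5730e-06) = 15.41 m
R = ρL/A = (1.66×10^-8)(15.41)/(2.5730e-06) = 0.09941 Ω
R(152 °C) = 0.09941 × (1 + 0.004×152) = 0.160 Ω

0.160 Ω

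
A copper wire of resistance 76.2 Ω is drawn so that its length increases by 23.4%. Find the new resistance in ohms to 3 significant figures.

k = 1 + 23.4/100 = 1.234; volume constant ⇒ A' = A/k, so R' = k²R.
R' = 1.523 × 76.2 = 116 Ω

116 Ω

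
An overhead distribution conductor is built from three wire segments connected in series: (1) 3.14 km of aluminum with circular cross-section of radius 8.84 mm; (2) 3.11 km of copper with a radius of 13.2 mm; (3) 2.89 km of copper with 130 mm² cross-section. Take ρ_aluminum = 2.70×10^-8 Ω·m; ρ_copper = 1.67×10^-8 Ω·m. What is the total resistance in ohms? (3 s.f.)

0.811 Ω

Seg 1: A = πr² = π(8.8400e-03 m)² = 2.455e-04 m²
R_1 = (2.70×10^-8)(3140)/(2.455e-04) = 0.3453 Ω
Seg 2: A = πr² = π(1.3200e-02 m)² = 5.474e-04 m²
R_2 = (1.67×10^-8)(3110)/(5.474e-04) = 0.09488 Ω
Seg 3: A = 130 mm² = 1.300e-04 m²
R_3 = (1.67×10^-8)(2890)/(1.300e-04) = 0.3713 Ω
R_total = R_1 + R_2 + R_3 = 0.811 Ω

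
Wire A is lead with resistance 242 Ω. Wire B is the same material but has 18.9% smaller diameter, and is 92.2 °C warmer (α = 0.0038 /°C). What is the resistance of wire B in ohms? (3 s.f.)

R ∝ ρL/d² with ρ ∝ (1+αΔT), so R_B/R_A = (1 − 18.9/100)⁻² × (1 + 0.0038×92.2)
= 1.52 × 1.35 = 2.053
R_B = 2.053 × 242 = 497 Ω

497 Ω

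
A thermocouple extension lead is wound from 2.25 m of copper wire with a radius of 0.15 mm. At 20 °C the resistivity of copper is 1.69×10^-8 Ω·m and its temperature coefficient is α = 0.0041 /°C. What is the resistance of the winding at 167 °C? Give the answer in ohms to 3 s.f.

A = πr² = π(1.5000e-04 m)² = 7.069e-08 m²
R₍20°C₎ = ρL/A = (1.69×10^-8)(2.25)/(7.069e-08) = 0.5379 Ω
R = R₀(1 + αΔT) = 0.5379(1 + 0.0041×147) = 0.862 Ω

0.862 Ω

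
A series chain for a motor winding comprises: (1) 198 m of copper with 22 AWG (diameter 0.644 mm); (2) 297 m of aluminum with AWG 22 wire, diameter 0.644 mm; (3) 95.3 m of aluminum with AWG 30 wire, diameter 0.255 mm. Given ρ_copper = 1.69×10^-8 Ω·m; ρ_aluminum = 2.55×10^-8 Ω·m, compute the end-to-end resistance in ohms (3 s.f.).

Seg 1: A = π(0.644/2 mm)² = π(3.2200e-04 m)² = 3.257e-07 m²
R_1 = (1.69×10^-8)(198)/(3.257e-07) = 10.27 Ω
Seg 2: A = π(0.644/2 mm)² = π(3.2200e-04 m)² = 3.257e-07 m²
R_2 = (2.55×10^-8)(297)/(3.257e-07) = 23.25 Ω
Seg 3: A = π(0.255/2 mm)² = π(1.2750e-04 m)² = 5.107e-08 m²
R_3 = (2.55×10^-8)(95.3)/(5.107e-08) = 47.58 Ω
R_total = R_1 + R_2 + R_3 = 81.1 Ω

81.1 Ω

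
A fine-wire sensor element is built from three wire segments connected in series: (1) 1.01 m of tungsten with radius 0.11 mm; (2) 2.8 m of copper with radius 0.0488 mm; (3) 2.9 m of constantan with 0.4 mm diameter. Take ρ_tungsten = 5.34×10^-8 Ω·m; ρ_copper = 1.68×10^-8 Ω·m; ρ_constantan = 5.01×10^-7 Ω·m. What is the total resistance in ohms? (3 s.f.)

19.3 Ω

Seg 1: A = πr² = π(1.1000e-04 m)² = 3.801e-08 m²
R_1 = (5.34×10^-8)(1.01)/(3.801e-08) = 1.419 Ω
Seg 2: A = πr² = π(4.8800e-05 m)² = 7.482e-09 m²
R_2 = (1.68×10^-8)(2.8)/(7.482e-09) = 6.287 Ω
Seg 3: A = π(d/2)² = π(2.0000e-04 m)² = 1.257e-07 m²
R_3 = (5.01×10^-7)(2.9)/(1.257e-07) = 11.56 Ω
R_total = R_1 + R_2 + R_3 = 19.3 Ω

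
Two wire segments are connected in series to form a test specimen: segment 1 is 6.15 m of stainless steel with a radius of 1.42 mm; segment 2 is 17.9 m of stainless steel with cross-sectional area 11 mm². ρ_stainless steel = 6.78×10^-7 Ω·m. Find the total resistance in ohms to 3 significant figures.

1.76 Ω

Segment 1: A = πr² = π(1.4200e-03 m)² = 6.335e-06 m²
R₁ = ρL/A = (6.78×10^-7)(6.15)/(6.335e-06) = 0.6582 Ω
Segment 2: A = 11 mm² = 1.100e-05 m²
R₂ = (6.78×10^-7)(17.9)/(1.100e-05) = 1.103 Ω
R = R₁ + R₂ = 1.76 Ω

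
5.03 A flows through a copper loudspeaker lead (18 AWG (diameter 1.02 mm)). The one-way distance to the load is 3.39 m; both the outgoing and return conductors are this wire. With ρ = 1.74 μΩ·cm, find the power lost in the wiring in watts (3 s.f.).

ρ = 1.74 μΩ·cm = 1.74×10^-8 Ω·m
A = π(1.02/2 mm)² = π(5.1000e-04 m)² = 8.171e-07 m²
Total conductor length (both ways) L = 2 × 3.39 = 6.78 m
R = ρL/A = (1.74×10^-8)(6.78)/(8.171e-07) = 0.1444 Ω
P = I²R = (5.03)² × 0.1444 = 3.65 W

3.65 W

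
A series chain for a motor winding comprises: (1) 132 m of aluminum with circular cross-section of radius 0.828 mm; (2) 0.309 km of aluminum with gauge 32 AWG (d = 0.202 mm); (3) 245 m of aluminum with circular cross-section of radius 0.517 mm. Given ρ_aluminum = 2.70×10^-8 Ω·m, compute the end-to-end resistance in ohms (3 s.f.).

Seg 1: A = πr² = π(8.2800e-04 m)² = 2.154e-06 m²
R_1 = (2.70×10^-8)(132)/(2.154e-06) = 1.655 Ω
Seg 2: A = π(0.202/2 mm)² = π(1.0100e-04 m)² = 3.205e-08 m²
R_2 = (2.70×10^-8)(309)/(3.205e-08) = 260.3 Ω
Seg 3: A = πr² = π(5.1700e-04 m)² = 8.397e-07 m²
R_3 = (2.70×10^-8)(245)/(8.397e-07) = 7.878 Ω
R_total = R_1 + R_2 + R_3 = 270 Ω

270 Ω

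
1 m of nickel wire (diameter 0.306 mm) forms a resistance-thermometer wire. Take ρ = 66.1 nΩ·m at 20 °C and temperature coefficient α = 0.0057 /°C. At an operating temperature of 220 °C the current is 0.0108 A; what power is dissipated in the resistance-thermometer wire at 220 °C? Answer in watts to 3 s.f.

ρ = 66.1 nΩ·m = 6.61×10^-8 Ω·m
A = π(d/2)² = π(1.5300e-04 m)² = 7.354e-08 m²
R₍20₎ = ρL/A = (6.61×10^-8)(1)/(7.354e-08) = 0.8988 Ω
R₍220₎ = R₍20₎(1 + αΔT) = 0.8988 × (1 + 0.0057×200) = 1.923 Ω
P = I²R = (0.0108)² × 1.923 = 2.24×10^-4 W

2.24×10^-4 W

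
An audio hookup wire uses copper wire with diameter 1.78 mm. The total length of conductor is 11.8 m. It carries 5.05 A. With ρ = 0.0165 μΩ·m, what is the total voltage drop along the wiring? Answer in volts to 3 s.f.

0.395 V

ρ = 0.0165 μΩ·m = 1.65×10^-8 Ω·m
A = π(d/2)² = π(8.9000e-04 m)² = 2.488e-06 m²
R = ρL/A = (1.65×10^-8)(11.8)/(2.488e-06) = 0.07824 Ω
V = IR = 5.05 × 0.07824 = 0.395 V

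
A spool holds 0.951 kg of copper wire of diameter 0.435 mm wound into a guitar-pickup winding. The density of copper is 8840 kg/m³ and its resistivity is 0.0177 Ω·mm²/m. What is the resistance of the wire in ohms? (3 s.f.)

86.2 Ω

ρ = 0.0177 Ω·mm²/m = 1.77×10^-8 Ω·m
A = π(d/2)² = π(2.1750e-04 m)² = 1.4862e-07 m²
L = m/(density·A) = 0.951/(8840×1.4862e-07) = 723.9 m
R = ρL/A = (1.77×10^-8)(723.9)/(1.4862e-07) = 86.2 Ω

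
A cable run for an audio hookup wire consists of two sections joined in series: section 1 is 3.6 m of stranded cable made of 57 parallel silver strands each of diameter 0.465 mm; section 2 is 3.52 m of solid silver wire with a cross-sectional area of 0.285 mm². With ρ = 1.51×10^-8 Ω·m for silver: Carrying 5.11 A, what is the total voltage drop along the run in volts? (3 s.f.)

Section 1: A_strand = π(2.3250e-04)² = 1.698e-07 m²; R₁ = ρL/(N·A_s) = (1.51×10^-8)(3.6)/(57×1.698e-07) = 0.005616 Ω
Section 2: A = 0.285 mm² = 2.850e-07 m²
R₂ = (1.51×10^-8)(3.52)/(2.850e-07) = 0.1865 Ω
R = R₁ + R₂ = 0.1921 Ω
V = IR = 5.11 × 0.1921 = 0.982 V

0.982 V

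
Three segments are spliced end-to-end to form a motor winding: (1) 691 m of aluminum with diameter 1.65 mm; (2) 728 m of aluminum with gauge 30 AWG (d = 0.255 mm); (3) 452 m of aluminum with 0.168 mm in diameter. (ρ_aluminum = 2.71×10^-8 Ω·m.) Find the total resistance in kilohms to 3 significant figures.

Seg 1: A = π(d/2)² = π(8.2500e-04 m)² = 2.138e-06 m²
R_1 = (2.71×10^-8)(691)/(2.138e-06) = 8.758 Ω
Seg 2: A = π(0.255/2 mm)² = π(1.2750e-04 m)² = 5.107e-08 m²
R_2 = (2.71×10^-8)(728)/(5.107e-08) = 386.3 Ω
Seg 3: A = π(d/2)² = π(8.4000e-05 m)² = 2.217e-08 m²
R_3 = (2.71×10^-8)(452)/(2.217e-08) = 552.6 Ω
R_total = R_1 + R_2 + R_3 = 0.948 kΩ

0.948 kΩ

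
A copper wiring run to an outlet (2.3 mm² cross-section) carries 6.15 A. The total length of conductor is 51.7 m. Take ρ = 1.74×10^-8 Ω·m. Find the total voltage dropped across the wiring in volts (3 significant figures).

A = 2.3 mm² = 2.300e-06 m²
R = ρL/A = (1.74×10^-8)(51.7)/(2.300e-06) = 0.3911 Ω
V = IR = 6.15 × 0.3911 = 2.41 V

2.41 V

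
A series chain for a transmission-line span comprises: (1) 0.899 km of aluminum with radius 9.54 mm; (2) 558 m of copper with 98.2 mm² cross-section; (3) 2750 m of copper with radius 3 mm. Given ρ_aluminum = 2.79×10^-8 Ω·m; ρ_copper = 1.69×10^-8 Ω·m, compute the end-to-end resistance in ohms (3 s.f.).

Seg 1: A = πr² = π(9.5400e-03 m)² = 2.859e-04 m²
R_1 = (2.79×10^-8)(899)/(2.859e-04) = 0.08772 Ω
Seg 2: A = 98.2 mm² = 9.820e-05 m²
R_2 = (1.69×10^-8)(558)/(9.820e-05) = 0.09603 Ω
Seg 3: A = πr² = π(3.0000e-03 m)² = 2.827e-05 m²
R_3 = (1.69×10^-8)(2750)/(2.827e-05) = 1.644 Ω
R_total = R_1 + R_2 + R_3 = 1.83 Ω

1.83 Ω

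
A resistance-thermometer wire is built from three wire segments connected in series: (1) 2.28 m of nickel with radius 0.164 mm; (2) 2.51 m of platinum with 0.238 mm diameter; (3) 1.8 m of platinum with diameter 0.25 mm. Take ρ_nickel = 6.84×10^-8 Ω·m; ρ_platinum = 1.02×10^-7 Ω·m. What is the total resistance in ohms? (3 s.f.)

Seg 1: A = πr² = π(1.6400e-04 m)² = 8.450e-08 m²
R_1 = (6.84×10^-8)(2.28)/(8.450e-08) = 1.846 Ω
Seg 2: A = π(d/2)² = π(1.1900e-04 m)² = 4.449e-08 m²
R_2 = (1.02×10^-7)(2.51)/(4.449e-08) = 5.755 Ω
Seg 3: A = π(d/2)² = π(1.2500e-04 m)² = 4.909e-08 m²
R_3 = (1.02×10^-7)(1.8)/(4.909e-08) = 3.74 Ω
R_total = R_1 + R_2 + R_3 = 11.3 Ω

11.3 Ω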